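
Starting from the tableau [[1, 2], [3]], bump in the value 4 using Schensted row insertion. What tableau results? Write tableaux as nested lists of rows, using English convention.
4 is larger than every entry of row 1, so it is appended to row 1. The new tableau is [[1, 2, 4], [3]].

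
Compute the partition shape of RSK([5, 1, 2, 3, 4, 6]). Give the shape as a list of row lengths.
Row-insert each entry into an empty tableau.

After inserting 5: P = [[5]].
After inserting 1: P = [[1], [5]].
After inserting 2: P = [[1, 2], [5]].
After inserting 3: P = [[1, 2, 3], [5]].
After inserting 4: P = [[1, 2, 3, 4], [5]].
After inserting 6: P = [[1, 2, 3, 4, 6], [5]].

The final insertion tableau P = [[1, 2, 3, 4, 6], [5]] has shape [5, 1].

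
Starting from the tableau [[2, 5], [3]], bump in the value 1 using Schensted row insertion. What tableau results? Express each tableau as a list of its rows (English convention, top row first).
[[1, 5], [2], [3]]

In row 1, 1 replaces 2 (the leftmost entry greater than 1); 2 is bumped to row 2. In row 2, 2 replaces 3 (the leftmost entry greater than 2); 3 is bumped to row 3. 3 starts a new row 3. The new tableau is [[1, 5], [2], [3]].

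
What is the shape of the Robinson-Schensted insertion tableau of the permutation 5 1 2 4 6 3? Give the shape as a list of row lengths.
[4, 1, 1]

Row-insert each entry into an empty tableau.

After inserting 5: P = [[5]].
After inserting 1: P = [[1], [5]].
After inserting 2: P = [[1, 2], [5]].
After inserting 4: P = [[1, 2, 4], [5]].
After inserting 6: P = [[1, 2, 4, 6], [5]].
After inserting 3: P = [[1, 2, 3, 6], [4], [5]].

The final insertion tableau P = [[1, 2, 3, 6], [4], [5]] has shape [4, 1, 1].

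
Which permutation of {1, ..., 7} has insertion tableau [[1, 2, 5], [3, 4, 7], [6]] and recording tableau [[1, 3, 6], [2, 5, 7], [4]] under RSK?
Reverse RSK: for i = n, n-1, ..., 1, locate i in Q, remove the corresponding corner cell from P, and reverse-bump its entry up through P; the value ejected from row 1 is w(i).

So w = 6 3 4 1 2 7 5.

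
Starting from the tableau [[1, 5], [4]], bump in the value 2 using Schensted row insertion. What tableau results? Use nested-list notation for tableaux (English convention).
[[1, 2], [4, 5]]

In row 1, 2 replaces 5 (the leftmost entry greater than 2); 5 is bumped to row 2. 5 is appended to row 2. The new tableau is [[1, 2], [4, 5]].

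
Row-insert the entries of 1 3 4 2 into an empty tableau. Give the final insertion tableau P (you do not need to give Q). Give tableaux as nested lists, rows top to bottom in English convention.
P = [[1, 2, 4], [3]]

Insert 1: appended to row 1. P = [[1]].
Insert 3: appended to row 1. P = [[1, 3]].
Insert 4: appended to row 1. P = [[1, 3, 4]].
Insert 2: 2 bumps 3 from row 1; 3 starts row 2. P = [[1, 2, 4], [3]].

So P = [[1, 2, 4], [3]].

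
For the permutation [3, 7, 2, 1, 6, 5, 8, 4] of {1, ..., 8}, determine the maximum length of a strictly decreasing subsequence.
4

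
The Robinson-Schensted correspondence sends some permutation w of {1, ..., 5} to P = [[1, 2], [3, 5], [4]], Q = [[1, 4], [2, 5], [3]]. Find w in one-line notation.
4 3 1 5 2

Reverse the RSK construction: for i from n down to 1, find the cell of Q containing i, remove the entry at that cell from P, and reverse-bump it up through P; the value ejected from row 1 is w(i).

Step i=5: Q has 5 at row 2, column 2; remove 5 from row 2 of P and reverse-bump: 5 enters row 1 and ejects 2. So w(5) = 2. P is now [[1, 5], [3], [4]].
Step i=4: Q has 4 at row 1, column 2; remove that cell from P, ejecting 5. So w(4) = 5. P is now [[1], [3], [4]].
Step i=3: Q has 3 at row 3, column 1; remove 4 from row 3 of P and reverse-bump: 4 enters row 2 and ejects 3; 3 enters row 1 and ejects 1. So w(3) = 1. P is now [[3], [4]].
Step i=2: Q has 2 at row 2, column 1; remove 4 from row 2 of P and reverse-bump: 4 enters row 1 and ejects 3. So w(2) = 3. P is now [[4]].
Step i=1: Q has 1 at row 1, column 1; remove that cell from P, ejecting 4. So w(1) = 4. P is now [].

So w = 4 3 1 5 2.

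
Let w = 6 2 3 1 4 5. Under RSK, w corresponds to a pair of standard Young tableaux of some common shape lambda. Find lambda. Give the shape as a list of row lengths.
Row-insert each entry into an empty tableau.

After inserting 6: P = [[6]].
After inserting 2: P = [[2], [6]].
After inserting 3: P = [[2, 3], [6]].
After inserting 1: P = [[1, 3], [2], [6]].
After inserting 4: P = [[1, 3, 4], [2], [6]].
After inserting 5: P = [[1, 3, 4, 5], [2], [6]].

The final insertion tableau P = [[1, 3, 4, 5], [2], [6]] has shape [4, 1, 1].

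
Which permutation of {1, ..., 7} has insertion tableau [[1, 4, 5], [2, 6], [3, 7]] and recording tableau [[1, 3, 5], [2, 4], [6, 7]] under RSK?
Reverse the RSK construction: for i from n down to 1, find the cell of Q containing i, remove the entry at that cell from P, and reverse-bump it up through P; the value ejected from row 1 is w(i).

Step i=7: Q has 7 at row 3, column 2; remove 7 from row 3 of P and reverse-bump: 7 enters row 2 and ejects 6; 6 enters row 1 and ejects 5. So w(7) = 5. P is now [[1, 4, 6], [2, 7], [3]].
Step i=6: Q has 6 at row 3, column 1; remove 3 from row 3 of P and reverse-bump: 3 enters row 2 and ejects 2; 2 enters row 1 and ejects 1. So w(6) = 1. P is now [[2, 4, 6], [3, 7]].
Step i=5: Q has 5 at row 1, column 3; remove that cell from P, ejecting 6. So w(5) = 6. P is now [[2, 4], [3, 7]].
Step i=4: Q has 4 at row 2, column 2; remove 7 from row 2 of P and reverse-bump: 7 enters row 1 and ejects 4. So w(4) = 4. P is now [[2, 7], [3]].
Step i=3: Q has 3 at row 1, column 2; remove that cell from P, ejecting 7. So w(3) = 7. P is now [[2], [3]].
Step i=2: Q has 2 at row 2, column 1; remove 3 from row 2 of P and reverse-bump: 3 enters row 1 and ejects 2. So w(2) = 2. P is now [[3]].
Step i=1: Q has 1 at row 1, column 1; remove that cell from P, ejecting 3. So w(1) = 3. P is now [].

So w = 3 2 7 4 6 1 5.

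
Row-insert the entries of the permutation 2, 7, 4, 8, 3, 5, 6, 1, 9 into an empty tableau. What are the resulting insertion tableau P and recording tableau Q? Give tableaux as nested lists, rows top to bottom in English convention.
P = [[1, 3, 5, 6, 9], [2, 8], [4], [7]], Q = [[1, 2, 4, 7, 9], [3, 6], [5], [8]]

Insert each entry of the permutation into P by Schensted row insertion, recording in Q the position of each new cell.

After inserting 2: P = [[2]].
After inserting 7: P = [[2, 7]].
After inserting 4: P = [[2, 4], [7]].
After inserting 8: P = [[2, 4, 8], [7]].
After inserting 3: P = [[2, 3, 8], [4], [7]].
After inserting 5: P = [[2, 3, 5], [4, 8], [7]].
After inserting 6: P = [[2, 3, 5, 6], [4, 8], [7]].
After inserting 1: P = [[1, 3, 5, 6], [2, 8], [4], [7]].
After inserting 9: P = [[1, 3, 5, 6, 9], [2, 8], [4], [7]].

So P = [[1, 3, 5, 6, 9], [2, 8], [4], [7]], Q = [[1, 2, 4, 7, 9], [3, 6], [5], [8]].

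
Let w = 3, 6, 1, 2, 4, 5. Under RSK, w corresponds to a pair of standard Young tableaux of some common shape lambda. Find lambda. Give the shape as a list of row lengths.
RSK row insertion gives P = [[1, 2, 4, 5], [3, 6]], which has shape [4, 2].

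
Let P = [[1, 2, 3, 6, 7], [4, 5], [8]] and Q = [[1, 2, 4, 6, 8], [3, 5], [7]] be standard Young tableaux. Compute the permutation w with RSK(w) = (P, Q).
Reverse the RSK construction: for i from n down to 1, find the cell of Q containing i, remove the entry at that cell from P, and reverse-bump it up through P; the value ejected from row 1 is w(i).

Step i=8: Q has 8 at row 1, column 5; remove that cell from P, ejecting 7. So w(8) = 7. P is now [[1, 2, 3, 6], [4, 5], [8]].
Step i=7: Q has 7 at row 3, column 1; remove 8 from row 3 of P and reverse-bump: 8 enters row 2 and ejects 5; 5 enters row 1 and ejects 3. So w(7) = 3. P is now [[1, 2, 5, 6], [4, 8]].
Step i=6: Q has 6 at row 1, column 4; remove that cell from P, ejecting 6. So w(6) = 6. P is now [[1, 2, 5], [4, 8]].
Step i=5: Q has 5 at row 2, column 2; remove 8 from row 2 of P and reverse-bump: 8 enters row 1 and ejects 5. So w(5) = 5. P is now [[1, 2, 8], [4]].
Step i=4: Q has 4 at row 1, column 3; remove that cell from P, ejecting 8. So w(4) = 8. P is now [[1, 2], [4]].
Step i=3: Q has 3 at row 2, column 1; remove 4 from row 2 of P and reverse-bump: 4 enters row 1 and ejects 2. So w(3) = 2. P is now [[1, 4]].
Step i=2: Q has 2 at row 1, column 2; remove that cell from P, ejecting 4. So w(2) = 4. P is now [[1]].
Step i=1: Q has 1 at row 1, column 1; remove that cell from P, ejecting 1. So w(1) = 1. P is now [].

So w = 1 4 2 8 5 6 3 7.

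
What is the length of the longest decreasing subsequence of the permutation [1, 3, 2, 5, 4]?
2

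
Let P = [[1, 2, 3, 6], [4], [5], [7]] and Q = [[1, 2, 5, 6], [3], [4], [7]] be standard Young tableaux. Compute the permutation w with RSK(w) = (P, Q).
Reverse the RSK construction: for i from n down to 1, find the cell of Q containing i, remove the entry at that cell from P, and reverse-bump it up through P; the value ejected from row 1 is w(i).

Step i=7: Q has 7 at row 4, column 1; remove 7 from row 4 of P and reverse-bump: 7 enters row 3 and ejects 5; 5 enters row 2 and ejects 4; 4 enters row 1 and ejects 3. So w(7) = 3. P is now [[1, 2, 4, 6], [5], [7]].
Step i=6: Q has 6 at row 1, column 4; remove that cell from P, ejecting 6. So w(6) = 6. P is now [[1, 2, 4], [5], [7]].
Step i=5: Q has 5 at row 1, column 3; remove that cell from P, ejecting 4. So w(5) = 4. P is now [[1, 2], [5], [7]].
Step i=4: Q has 4 at row 3, column 1; remove 7 from row 3 of P and reverse-bump: 7 enters row 2 and ejects 5; 5 enters row 1 and ejects 2. So w(4) = 2. P is now [[1, 5], [7]].
Step i=3: Q has 3 at row 2, column 1; remove 7 from row 2 of P and reverse-bump: 7 enters row 1 and ejects 5. So w(3) = 5. P is now [[1, 7]].
Step i=2: Q has 2 at row 1, column 2; remove that cell from P, ejecting 7. So w(2) = 7. P is now [[1]].
Step i=1: Q has 1 at row 1, column 1; remove that cell from P, ejecting 1. So w(1) = 1. P is now [].

So w = 1 7 5 2 4 6 3.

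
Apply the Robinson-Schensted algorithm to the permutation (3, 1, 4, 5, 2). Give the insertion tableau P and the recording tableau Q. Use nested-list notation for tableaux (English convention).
Insert each entry of the permutation into P by Schensted row insertion, recording in Q the position of each new cell.

Insert 3: appended to row 1. P = [[3]], Q = [[1]].
Insert 1: 1 bumps 3 from row 1; 3 starts row 2. P = [[1], [3]], Q = [[1], [2]].
Insert 4: appended to row 1. P = [[1, 4], [3]], Q = [[1, 3], [2]].
Insert 5: appended to row 1. P = [[1, 4, 5], [3]], Q = [[1, 3, 4], [2]].
Insert 2: 2 bumps 4 from row 1; 4 appends to row 2. P = [[1, 2, 5], [3, 4]], Q = [[1, 3, 4], [2, 5]].

So P = [[1, 2, 5], [3, 4]], Q = [[1, 3, 4], [2, 5]].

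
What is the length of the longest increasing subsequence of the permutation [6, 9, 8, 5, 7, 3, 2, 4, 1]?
2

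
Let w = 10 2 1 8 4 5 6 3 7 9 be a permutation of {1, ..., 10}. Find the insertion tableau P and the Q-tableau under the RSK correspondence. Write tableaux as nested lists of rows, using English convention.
P = [[1, 3, 5, 6, 7, 9], [2, 4], [8], [10]], Q = [[1, 4, 6, 7, 9, 10], [2, 5], [3], [8]]

Insert each entry of the permutation into P by Schensted row insertion, recording in Q the position of each new cell.

Insert 10: appended to row 1. P = [[10]].
Insert 2: 2 bumps 10 from row 1; 10 starts row 2. P = [[2], [10]].
Insert 1: 1 bumps 2 from row 1; 2 bumps 10 from row 2; 10 starts row 3. P = [[1], [2], [10]].
Insert 8: appended to row 1. P = [[1, 8], [2], [10]].
Insert 4: 4 bumps 8 from row 1; 8 appends to row 2. P = [[1, 4], [2, 8], [10]].
Insert 5: appended to row 1. P = [[1, 4, 5], [2, 8], [10]].
Insert 6: appended to row 1. P = [[1, 4, 5, 6], [2, 8], [10]].
Insert 3: 3 bumps 4 from row 1; 4 bumps 8 from row 2; 8 bumps 10 from row 3; 10 starts row 4. P = [[1, 3, 5, 6], [2, 4], [8], [10]].
Insert 7: appended to row 1. P = [[1, 3, 5, 6, 7], [2, 4], [8], [10]].
Insert 9: appended to row 1. P = [[1, 3, 5, 6, 7, 9], [2, 4], [8], [10]].

So P = [[1, 3, 5, 6, 7, 9], [2, 4], [8], [10]], Q = [[1, 4, 6, 7, 9, 10], [2, 5], [3], [8]].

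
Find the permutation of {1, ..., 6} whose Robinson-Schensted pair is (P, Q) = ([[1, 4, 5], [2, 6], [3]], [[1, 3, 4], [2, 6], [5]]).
Reverse the RSK construction: for i from n down to 1, find the cell of Q containing i, remove the entry at that cell from P, and reverse-bump it up through P; the value ejected from row 1 is w(i).

Step i=6: Q has 6 at row 2, column 2; remove 6 from row 2 of P and reverse-bump: 6 enters row 1 and ejects 5. So w(6) = 5. P is now [[1, 4, 6], [2], [3]].
Step i=5: Q has 5 at row 3, column 1; remove 3 from row 3 of P and reverse-bump: 3 enters row 2 and ejects 2; 2 enters row 1 and ejects 1. So w(5) = 1. P is now [[2, 4, 6], [3]].
Step i=4: Q has 4 at row 1, column 3; remove that cell from P, ejecting 6. So w(4) = 6. P is now [[2, 4], [3]].
Step i=3: Q has 3 at row 1, column 2; remove that cell from P, ejecting 4. So w(3) = 4. P is now [[2], [3]].
Step i=2: Q has 2 at row 2, column 1; remove 3 from row 2 of P and reverse-bump: 3 enters row 1 and ejects 2. So w(2) = 2. P is now [[3]].
Step i=1: Q has 1 at row 1, column 1; remove that cell from P, ejecting 3. So w(1) = 3. P is now [].

So w = 3 2 4 6 1 5.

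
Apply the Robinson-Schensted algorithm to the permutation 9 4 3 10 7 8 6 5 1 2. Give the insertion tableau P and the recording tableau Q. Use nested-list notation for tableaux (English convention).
Insert each entry of the permutation into P by Schensted row insertion, recording in Q the position of each new cell.

Insert 9: appended to row 1. P = [[9]].
Insert 4: 4 bumps 9 from row 1; 9 starts row 2. P = [[4], [9]].
Insert 3: 3 bumps 4 from row 1; 4 bumps 9 from row 2; 9 starts row 3. P = [[3], [4], [9]].
Insert 10: appended to row 1. P = [[3, 10], [4], [9]].
Insert 7: 7 bumps 10 from row 1; 10 appends to row 2. P = [[3, 7], [4, 10], [9]].
Insert 8: appended to row 1. P = [[3, 7, 8], [4, 10], [9]].
Insert 6: 6 bumps 7 from row 1; 7 bumps 10 from row 2; 10 appends to row 3. P = [[3, 6, 8], [4, 7], [9, 10]].
Insert 5: 5 bumps 6 from row 1; 6 bumps 7 from row 2; 7 bumps 9 from row 3; 9 starts row 4. P = [[3, 5, 8], [4, 6], [7, 10], [9]].
Insert 1: 1 bumps 3 from row 1; 3 bumps 4 from row 2; 4 bumps 7 from row 3; 7 bumps 9 from row 4; 9 starts row 5. P = [[1, 5, 8], [3, 6], [4, 10], [7], [9]].
Insert 2: 2 bumps 5 from row 1; 5 bumps 6 from row 2; 6 bumps 10 from row 3; 10 appends to row 4. P = [[1, 2, 8], [3, 5], [4, 6], [7, 10], [9]].

So P = [[1, 2, 8], [3, 5], [4, 6], [7, 10], [9]], Q = [[1, 4, 6], [2, 5], [3, 7], [8, 10], [9]].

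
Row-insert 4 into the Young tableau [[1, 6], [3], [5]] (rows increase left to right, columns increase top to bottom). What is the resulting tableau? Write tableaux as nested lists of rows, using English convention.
[[1, 4], [3, 6], [5]]

In row 1, 4 replaces 6 (the leftmost entry greater than 4); 6 is bumped to row 2. 6 is appended to row 2. The new tableau is [[1, 4], [3, 6], [5]].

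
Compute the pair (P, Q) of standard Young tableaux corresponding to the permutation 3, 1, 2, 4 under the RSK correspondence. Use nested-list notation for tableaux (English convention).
P = [[1, 2, 4], [3]], Q = [[1, 3, 4], [2]]

Insert each entry of the permutation into P by Schensted row insertion, recording in Q the position of each new cell.

Insert 3: appended to row 1. P = [[3]], Q = [[1]].
Insert 1: 1 bumps 3 from row 1; 3 starts row 2. P = [[1], [3]], Q = [[1], [2]].
Insert 2: appended to row 1. P = [[1, 2], [3]], Q = [[1, 3], [2]].
Insert 4: appended to row 1. P = [[1, 2, 4], [3]], Q = [[1, 3, 4], [2]].

So P = [[1, 2, 4], [3]], Q = [[1, 3, 4], [2]].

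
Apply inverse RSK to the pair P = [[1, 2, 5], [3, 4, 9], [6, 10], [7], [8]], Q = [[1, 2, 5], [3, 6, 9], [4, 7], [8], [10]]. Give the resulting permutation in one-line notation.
Reverse the RSK construction: for i from n down to 1, find the cell of Q containing i, remove the entry at that cell from P, and reverse-bump it up through P; the value ejected from row 1 is w(i).

Step i=10: Q has 10 at row 5, column 1; remove 8 from row 5 of P and reverse-bump: 8 enters row 4 and ejects 7; 7 enters row 3 and ejects 6; 6 enters row 2 and ejects 4; 4 enters row 1 and ejects 2. So w(10) = 2. P is now [[1, 4, 5], [3, 6, 9], [7, 10], [8]].
Step i=9: Q has 9 at row 2, column 3; remove 9 from row 2 of P and reverse-bump: 9 enters row 1 and ejects 5. So w(9) = 5. P is now [[1, 4, 9], [3, 6], [7, 10], [8]].
Step i=8: Q has 8 at row 4, column 1; remove 8 from row 4 of P and reverse-bump: 8 enters row 3 and ejects 7; 7 enters row 2 and ejects 6; 6 enters row 1 and ejects 4. So w(8) = 4. P is now [[1, 6, 9], [3, 7], [8, 10]].
Step i=7: Q has 7 at row 3, column 2; remove 10 from row 3 of P and reverse-bump: 10 enters row 2 and ejects 7; 7 enters row 1 and ejects 6. So w(7) = 6. P is now [[1, 7, 9], [3, 10], [8]].
Step i=6: Q has 6 at row 2, column 2; remove 10 from row 2 of P and reverse-bump: 10 enters row 1 and ejects 9. So w(6) = 9. P is now [[1, 7, 10], [3], [8]].
Step i=5: Q has 5 at row 1, column 3; remove that cell from P, ejecting 10. So w(5) = 10. P is now [[1, 7], [3], [8]].
Step i=4: Q has 4 at row 3, column 1; remove 8 from row 3 of P and reverse-bump: 8 enters row 2 and ejects 3; 3 enters row 1 and ejects 1. So w(4) = 1. P is now [[3, 7], [8]].
Step i=3: Q has 3 at row 2, column 1; remove 8 from row 2 of P and reverse-bump: 8 enters row 1 and ejects 7. So w(3) = 7. P is now [[3, 8]].
Step i=2: Q has 2 at row 1, column 2; remove that cell from P, ejecting 8. So w(2) = 8. P is now [[3]].
Step i=1: Q has 1 at row 1, column 1; remove that cell from P, ejecting 3. So w(1) = 3. P is now [].

So w = 3 8 7 1 10 9 6 4 5 2.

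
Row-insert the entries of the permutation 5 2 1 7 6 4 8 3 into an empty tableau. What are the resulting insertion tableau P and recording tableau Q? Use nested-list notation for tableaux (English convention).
P = [[1, 3, 8], [2, 4], [5, 6], [7]], Q = [[1, 4, 7], [2, 5], [3, 6], [8]]

Insert each entry of the permutation into P by Schensted row insertion, recording in Q the position of each new cell.

Insert 5: appended to row 1. P = [[5]].
Insert 2: 2 bumps 5 from row 1; 5 starts row 2. P = [[2], [5]].
Insert 1: 1 bumps 2 from row 1; 2 bumps 5 from row 2; 5 starts row 3. P = [[1], [2], [5]].
Insert 7: appended to row 1. P = [[1, 7], [2], [5]].
Insert 6: 6 bumps 7 from row 1; 7 appends to row 2. P = [[1, 6], [2, 7], [5]].
Insert 4: 4 bumps 6 from row 1; 6 bumps 7 from row 2; 7 appends to row 3. P = [[1, 4], [2, 6], [5, 7]].
Insert 8: appended to row 1. P = [[1, 4, 8], [2, 6], [5, 7]].
Insert 3: 3 bumps 4 from row 1; 4 bumps 6 from row 2; 6 bumps 7 from row 3; 7 starts row 4. P = [[1, 3, 8], [2, 4], [5, 6], [7]].

So P = [[1, 3, 8], [2, 4], [5, 6], [7]], Q = [[1, 4, 7], [2, 5], [3, 6], [8]].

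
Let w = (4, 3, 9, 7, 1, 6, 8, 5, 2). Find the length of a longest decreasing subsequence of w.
5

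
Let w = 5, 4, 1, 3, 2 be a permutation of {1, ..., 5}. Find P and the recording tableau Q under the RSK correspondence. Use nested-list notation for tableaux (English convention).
Insert each entry of the permutation into P by Schensted row insertion, recording in Q the position of each new cell.

After inserting 5: P = [[5]].
After inserting 4: P = [[4], [5]].
After inserting 1: P = [[1], [4], [5]].
After inserting 3: P = [[1, 3], [4], [5]].
After inserting 2: P = [[1, 2], [3], [4], [5]].

So P = [[1, 2], [3], [4], [5]], Q = [[1, 4], [2], [3], [5]].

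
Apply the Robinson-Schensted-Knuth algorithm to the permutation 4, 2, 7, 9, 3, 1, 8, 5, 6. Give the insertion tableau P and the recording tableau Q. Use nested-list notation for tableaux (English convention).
P = [[1, 3, 5, 6], [2, 7, 8], [4, 9]], Q = [[1, 3, 4, 9], [2, 5, 7], [6, 8]]

Insert each entry of the permutation into P by Schensted row insertion, recording in Q the position of each new cell.

Insert 4: appended to row 1. P = [[4]], Q = [[1]].
Insert 2: 2 bumps 4 from row 1; 4 starts row 2. P = [[2], [4]], Q = [[1], [2]].
Insert 7: appended to row 1. P = [[2, 7], [4]], Q = [[1, 3], [2]].
Insert 9: appended to row 1. P = [[2, 7, 9], [4]], Q = [[1, 3, 4], [2]].
Insert 3: 3 bumps 7 from row 1; 7 appends to row 2. P = [[2, 3, 9], [4, 7]], Q = [[1, 3, 4], [2, 5]].
Insert 1: 1 bumps 2 from row 1; 2 bumps 4 from row 2; 4 starts row 3. P = [[1, 3, 9], [2, 7], [4]], Q = [[1, 3, 4], [2, 5], [6]].
Insert 8: 8 bumps 9 from row 1; 9 appends to row 2. P = [[1, 3, 8], [2, 7, 9], [4]], Q = [[1, 3, 4], [2, 5, 7], [6]].
Insert 5: 5 bumps 8 from row 1; 8 bumps 9 from row 2; 9 appends to row 3. P = [[1, 3, 5], [2, 7, 8], [4, 9]], Q = [[1, 3, 4], [2, 5, 7], [6, 8]].
Insert 6: appended to row 1. P = [[1, 3, 5, 6], [2, 7, 8], [4, 9]], Q = [[1, 3, 4, 9], [2, 5, 7], [6, 8]].

So P = [[1, 3, 5, 6], [2, 7, 8], [4, 9]], Q = [[1, 3, 4, 9], [2, 5, 7], [6, 8]].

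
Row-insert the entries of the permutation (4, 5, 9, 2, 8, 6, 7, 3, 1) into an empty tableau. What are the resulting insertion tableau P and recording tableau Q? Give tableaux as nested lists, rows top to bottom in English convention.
P = [[1, 3, 6, 7], [2, 5], [4], [8], [9]], Q = [[1, 2, 3, 7], [4, 5], [6], [8], [9]]

Insert each entry of the permutation into P by Schensted row insertion, recording in Q the position of each new cell.

After inserting 4: P = [[4]].
After inserting 5: P = [[4, 5]].
After inserting 9: P = [[4, 5, 9]].
After inserting 2: P = [[2, 5, 9], [4]].
After inserting 8: P = [[2, 5, 8], [4, 9]].
After inserting 6: P = [[2, 5, 6], [4, 8], [9]].
After inserting 7: P = [[2, 5, 6, 7], [4, 8], [9]].
After inserting 3: P = [[2, 3, 6, 7], [4, 5], [8], [9]].
After inserting 1: P = [[1, 3, 6, 7], [2, 5], [4], [8], [9]].

So P = [[1, 3, 6, 7], [2, 5], [4], [8], [9]], Q = [[1, 2, 3, 7], [4, 5], [6], [8], [9]].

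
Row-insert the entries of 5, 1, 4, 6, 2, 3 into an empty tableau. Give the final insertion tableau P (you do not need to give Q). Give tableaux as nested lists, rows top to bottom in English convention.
Insert 5: appended to row 1. P = [[5]].
Insert 1: 1 bumps 5 from row 1; 5 starts row 2. P = [[1], [5]].
Insert 4: appended to row 1. P = [[1, 4], [5]].
Insert 6: appended to row 1. P = [[1, 4, 6], [5]].
Insert 2: 2 bumps 4 from row 1; 4 bumps 5 from row 2; 5 starts row 3. P = [[1, 2, 6], [4], [5]].
Insert 3: 3 bumps 6 from row 1; 6 appends to row 2. P = [[1, 2, 3], [4, 6], [5]].

So P = [[1, 2, 3], [4, 6], [5]].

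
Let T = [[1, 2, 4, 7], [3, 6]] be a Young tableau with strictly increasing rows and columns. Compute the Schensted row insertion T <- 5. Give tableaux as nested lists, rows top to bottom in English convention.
[[1, 2, 4, 5], [3, 6, 7]]

In row 1, 5 replaces 7 (the leftmost entry greater than 5); 7 is bumped to row 2. 7 is appended to row 2. The new tableau is [[1, 2, 4, 5], [3, 6, 7]].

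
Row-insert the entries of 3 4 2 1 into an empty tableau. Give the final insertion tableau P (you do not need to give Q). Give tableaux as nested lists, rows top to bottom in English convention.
P = [[1, 4], [2], [3]]

After inserting 3: P = [[3]].
After inserting 4: P = [[3, 4]].
After inserting 2: P = [[2, 4], [3]].
After inserting 1: P = [[1, 4], [2], [3]].

So P = [[1, 4], [2], [3]].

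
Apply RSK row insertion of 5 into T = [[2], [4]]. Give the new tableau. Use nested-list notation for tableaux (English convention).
[[2, 5], [4]]

5 is larger than every entry of row 1, so it is appended to row 1. The new tableau is [[2, 5], [4]].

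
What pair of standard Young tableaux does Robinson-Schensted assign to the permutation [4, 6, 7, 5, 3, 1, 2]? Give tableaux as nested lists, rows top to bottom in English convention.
P = [[1, 2, 7], [3, 5], [4], [6]], Q = [[1, 2, 3], [4, 7], [5], [6]]

Insert each entry of the permutation into P by Schensted row insertion, recording in Q the position of each new cell.

Insert 4: appended to row 1. P = [[4]], Q = [[1]].
Insert 6: appended to row 1. P = [[4, 6]], Q = [[1, 2]].
Insert 7: appended to row 1. P = [[4, 6, 7]], Q = [[1, 2, 3]].
Insert 5: 5 bumps 6 from row 1; 6 starts row 2. P = [[4, 5, 7], [6]], Q = [[1, 2, 3], [4]].
Insert 3: 3 bumps 4 from row 1; 4 bumps 6 from row 2; 6 starts row 3. P = [[3, 5, 7], [4], [6]], Q = [[1, 2, 3], [4], [5]].
Insert 1: 1 bumps 3 from row 1; 3 bumps 4 from row 2; 4 bumps 6 from row 3; 6 starts row 4. P = [[1, 5, 7], [3], [4], [6]], Q = [[1, 2, 3], [4], [5], [6]].
Insert 2: 2 bumps 5 from row 1; 5 appends to row 2. P = [[1, 2, 7], [3, 5], [4], [6]], Q = [[1, 2, 3], [4, 7], [5], [6]].

So P = [[1, 2, 7], [3, 5], [4], [6]], Q = [[1, 2, 3], [4, 7], [5], [6]].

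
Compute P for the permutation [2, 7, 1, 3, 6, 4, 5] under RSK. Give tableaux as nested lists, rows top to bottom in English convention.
Insert 2: appended to row 1. P = [[2]].
Insert 7: appended to row 1. P = [[2, 7]].
Insert 1: 1 bumps 2 from row 1; 2 starts row 2. P = [[1, 7], [2]].
Insert 3: 3 bumps 7 from row 1; 7 appends to row 2. P = [[1, 3], [2, 7]].
Insert 6: appended to row 1. P = [[1, 3, 6], [2, 7]].
Insert 4: 4 bumps 6 from row 1; 6 bumps 7 from row 2; 7 starts row 3. P = [[1, 3, 4], [2, 6], [7]].
Insert 5: appended to row 1. P = [[1, 3, 4, 5], [2, 6], [7]].

So P = [[1, 3, 4, 5], [2, 6], [7]].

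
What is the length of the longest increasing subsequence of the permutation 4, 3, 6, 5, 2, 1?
2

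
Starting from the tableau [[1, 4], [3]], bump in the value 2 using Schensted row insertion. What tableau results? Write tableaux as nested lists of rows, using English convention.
In row 1, 2 replaces 4 (the leftmost entry greater than 2); 4 is bumped to row 2. 4 is appended to row 2. The new tableau is [[1, 2], [3, 4]].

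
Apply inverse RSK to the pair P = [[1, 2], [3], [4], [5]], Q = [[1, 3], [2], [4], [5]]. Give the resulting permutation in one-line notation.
5 1 4 3 2

Reverse the RSK construction: for i from n down to 1, find the cell of Q containing i, remove the entry at that cell from P, and reverse-bump it up through P; the value ejected from row 1 is w(i).

Step i=5: Q has 5 at row 4, column 1; remove 5 from row 4 of P and reverse-bump: 5 enters row 3 and ejects 4; 4 enters row 2 and ejects 3; 3 enters row 1 and ejects 2. So w(5) = 2. P is now [[1, 3], [4], [5]].
Step i=4: Q has 4 at row 3, column 1; remove 5 from row 3 of P and reverse-bump: 5 enters row 2 and ejects 4; 4 enters row 1 and ejects 3. So w(4) = 3. P is now [[1, 4], [5]].
Step i=3: Q has 3 at row 1, column 2; remove that cell from P, ejecting 4. So w(3) = 4. P is now [[1], [5]].
Step i=2: Q has 2 at row 2, column 1; remove 5 from row 2 of P and reverse-bump: 5 enters row 1 and ejects 1. So w(2) = 1. P is now [[5]].
Step i=1: Q has 1 at row 1, column 1; remove that cell from P, ejecting 5. So w(1) = 5. P is now [].

So w = 5 1 4 3 2.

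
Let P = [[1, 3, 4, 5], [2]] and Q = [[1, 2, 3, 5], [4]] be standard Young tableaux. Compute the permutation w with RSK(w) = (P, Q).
Reverse the RSK construction: for i from n down to 1, find the cell of Q containing i, remove the entry at that cell from P, and reverse-bump it up through P; the value ejected from row 1 is w(i).

Step i=5: Q has 5 at row 1, column 4; remove that cell from P, ejecting 5. So w(5) = 5. P is now [[1, 3, 4], [2]].
Step i=4: Q has 4 at row 2, column 1; remove 2 from row 2 of P and reverse-bump: 2 enters row 1 and ejects 1. So w(4) = 1. P is now [[2, 3, 4]].
Step i=3: Q has 3 at row 1, column 3; remove that cell from P, ejecting 4. So w(3) = 4. P is now [[2, 3]].
Step i=2: Q has 2 at row 1, column 2; remove that cell from P, ejecting 3. So w(2) = 3. P is now [[2]].
Step i=1: Q has 1 at row 1, column 1; remove that cell from P, ejecting 2. So w(1) = 2. P is now [].

So w = 2 3 4 1 5.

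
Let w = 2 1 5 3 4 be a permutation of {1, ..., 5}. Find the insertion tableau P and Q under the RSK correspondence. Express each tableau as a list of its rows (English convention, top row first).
P = [[1, 3, 4], [2, 5]], Q = [[1, 3, 5], [2, 4]]

Insert each entry of the permutation into P by Schensted row insertion, recording in Q the position of each new cell.

After inserting 2: P = [[2]].
After inserting 1: P = [[1], [2]].
After inserting 5: P = [[1, 5], [2]].
After inserting 3: P = [[1, 3], [2, 5]].
After inserting 4: P = [[1, 3, 4], [2, 5]].

So P = [[1, 3, 4], [2, 5]], Q = [[1, 3, 5], [2, 4]].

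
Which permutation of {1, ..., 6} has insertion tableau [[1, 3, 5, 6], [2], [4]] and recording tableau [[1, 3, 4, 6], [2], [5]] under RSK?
Reverse the RSK construction: for i from n down to 1, find the cell of Q containing i, remove the entry at that cell from P, and reverse-bump it up through P; the value ejected from row 1 is w(i).

Step i=6: Q has 6 at row 1, column 4; remove that cell from P, ejecting 6. So w(6) = 6. P is now [[1, 3, 5], [2], [4]].
Step i=5: Q has 5 at row 3, column 1; remove 4 from row 3 of P and reverse-bump: 4 enters row 2 and ejects 2; 2 enters row 1 and ejects 1. So w(5) = 1. P is now [[2, 3, 5], [4]].
Step i=4: Q has 4 at row 1, column 3; remove that cell from P, ejecting 5. So w(4) = 5. P is now [[2, 3], [4]].
Step i=3: Q has 3 at row 1, column 2; remove that cell from P, ejecting 3. So w(3) = 3. P is now [[2], [4]].
Step i=2: Q has 2 at row 2, column 1; remove 4 from row 2 of P and reverse-bump: 4 enters row 1 and ejects 2. So w(2) = 2. P is now [[4]].
Step i=1: Q has 1 at row 1, column 1; remove that cell from P, ejecting 4. So w(1) = 4. P is now [].

So w = 4 2 3 5 1 6.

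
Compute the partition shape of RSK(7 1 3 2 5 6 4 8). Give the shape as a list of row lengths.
[5, 2, 1]

Row-insert each entry into an empty tableau.

After inserting 7: P = [[7]].
After inserting 1: P = [[1], [7]].
After inserting 3: P = [[1, 3], [7]].
After inserting 2: P = [[1, 2], [3], [7]].
After inserting 5: P = [[1, 2, 5], [3], [7]].
After inserting 6: P = [[1, 2, 5, 6], [3], [7]].
After inserting 4: P = [[1, 2, 4, 6], [3, 5], [7]].
After inserting 8: P = [[1, 2, 4, 6, 8], [3, 5], [7]].

The final insertion tableau P = [[1, 2, 4, 6, 8], [3, 5], [7]] has shape [5, 2, 1].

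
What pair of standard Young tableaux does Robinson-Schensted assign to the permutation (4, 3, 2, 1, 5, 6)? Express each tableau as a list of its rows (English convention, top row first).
P = [[1, 5, 6], [2], [3], [4]], Q = [[1, 5, 6], [2], [3], [4]]

Insert each entry of the permutation into P by Schensted row insertion, recording in Q the position of each new cell.

After inserting 4: P = [[4]].
After inserting 3: P = [[3], [4]].
After inserting 2: P = [[2], [3], [4]].
After inserting 1: P = [[1], [2], [3], [4]].
After inserting 5: P = [[1, 5], [2], [3], [4]].
After inserting 6: P = [[1, 5, 6], [2], [3], [4]].

So P = [[1, 5, 6], [2], [3], [4]], Q = [[1, 5, 6], [2], [3], [4]].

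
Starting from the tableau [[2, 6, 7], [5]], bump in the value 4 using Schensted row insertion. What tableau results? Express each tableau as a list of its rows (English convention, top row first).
[[2, 4, 7], [5, 6]]

In row 1, 4 replaces 6 (the leftmost entry greater than 4); 6 is bumped to row 2. 6 is appended to row 2. The new tableau is [[2, 4, 7], [5, 6]].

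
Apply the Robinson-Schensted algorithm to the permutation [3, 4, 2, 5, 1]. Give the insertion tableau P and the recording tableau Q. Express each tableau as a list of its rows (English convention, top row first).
P = [[1, 4, 5], [2], [3]], Q = [[1, 2, 4], [3], [5]]

Insert each entry of the permutation into P by Schensted row insertion, recording in Q the position of each new cell.

Insert 3: appended to row 1. P = [[3]], Q = [[1]].
Insert 4: appended to row 1. P = [[3, 4]], Q = [[1, 2]].
Insert 2: 2 bumps 3 from row 1; 3 starts row 2. P = [[2, 4], [3]], Q = [[1, 2], [3]].
Insert 5: appended to row 1. P = [[2, 4, 5], [3]], Q = [[1, 2, 4], [3]].
Insert 1: 1 bumps 2 from row 1; 2 bumps 3 from row 2; 3 starts row 3. P = [[1, 4, 5], [2], [3]], Q = [[1, 2, 4], [3], [5]].

So P = [[1, 4, 5], [2], [3]], Q = [[1, 2, 4], [3], [5]].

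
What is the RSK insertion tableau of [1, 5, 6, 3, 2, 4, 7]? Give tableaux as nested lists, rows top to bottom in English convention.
P = [[1, 2, 4, 7], [3, 6], [5]]

Insert 1: appended to row 1. P = [[1]].
Insert 5: appended to row 1. P = [[1, 5]].
Insert 6: appended to row 1. P = [[1, 5, 6]].
Insert 3: 3 bumps 5 from row 1; 5 starts row 2. P = [[1, 3, 6], [5]].
Insert 2: 2 bumps 3 from row 1; 3 bumps 5 from row 2; 5 starts row 3. P = [[1, 2, 6], [3], [5]].
Insert 4: 4 bumps 6 from row 1; 6 appends to row 2. P = [[1, 2, 4], [3, 6], [5]].
Insert 7: appended to row 1. P = [[1, 2, 4, 7], [3, 6], [5]].

So P = [[1, 2, 4, 7], [3, 6], [5]].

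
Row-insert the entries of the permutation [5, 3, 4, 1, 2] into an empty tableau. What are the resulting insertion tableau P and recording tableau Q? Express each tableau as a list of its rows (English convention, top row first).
P = [[1, 2], [3, 4], [5]], Q = [[1, 3], [2, 5], [4]]

Insert each entry of the permutation into P by Schensted row insertion, recording in Q the position of each new cell.

Insert 5: appended to row 1. P = [[5]], Q = [[1]].
Insert 3: 3 bumps 5 from row 1; 5 starts row 2. P = [[3], [5]], Q = [[1], [2]].
Insert 4: appended to row 1. P = [[3, 4], [5]], Q = [[1, 3], [2]].
Insert 1: 1 bumps 3 from row 1; 3 bumps 5 from row 2; 5 starts row 3. P = [[1, 4], [3], [5]], Q = [[1, 3], [2], [4]].
Insert 2: 2 bumps 4 from row 1; 4 appends to row 2. P = [[1, 2], [3, 4], [5]], Q = [[1, 3], [2, 5], [4]].

So P = [[1, 2], [3, 4], [5]], Q = [[1, 3], [2, 5], [4]].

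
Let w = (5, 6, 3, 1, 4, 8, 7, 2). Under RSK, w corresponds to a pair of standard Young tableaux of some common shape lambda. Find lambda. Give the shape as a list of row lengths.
Row-insert each entry into an empty tableau.

After inserting 5: P = [[5]].
After inserting 6: P = [[5, 6]].
After inserting 3: P = [[3, 6], [5]].
After inserting 1: P = [[1, 6], [3], [5]].
After inserting 4: P = [[1, 4], [3, 6], [5]].
After inserting 8: P = [[1, 4, 8], [3, 6], [5]].
After inserting 7: P = [[1, 4, 7], [3, 6, 8], [5]].
After inserting 2: P = [[1, 2, 7], [3, 4, 8], [5, 6]].

The final insertion tableau P = [[1, 2, 7], [3, 4, 8], [5, 6]] has shape [3, 3, 2].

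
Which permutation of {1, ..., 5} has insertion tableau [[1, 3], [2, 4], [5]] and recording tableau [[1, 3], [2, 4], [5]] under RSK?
2 1 5 4 3

Reverse the RSK construction: for i from n down to 1, find the cell of Q containing i, remove the entry at that cell from P, and reverse-bump it up through P; the value ejected from row 1 is w(i).

Step i=5: Q has 5 at row 3, column 1; remove 5 from row 3 of P and reverse-bump: 5 enters row 2 and ejects 4; 4 enters row 1 and ejects 3. So w(5) = 3. P is now [[1, 4], [2, 5]].
Step i=4: Q has 4 at row 2, column 2; remove 5 from row 2 of P and reverse-bump: 5 enters row 1 and ejects 4. So w(4) = 4. P is now [[1, 5], [2]].
Step i=3: Q has 3 at row 1, column 2; remove that cell from P, ejecting 5. So w(3) = 5. P is now [[1], [2]].
Step i=2: Q has 2 at row 2, column 1; remove 2 from row 2 of P and reverse-bump: 2 enters row 1 and ejects 1. So w(2) = 1. P is now [[2]].
Step i=1: Q has 1 at row 1, column 1; remove that cell from P, ejecting 2. So w(1) = 2. P is now [].

So w = 2 1 5 4 3.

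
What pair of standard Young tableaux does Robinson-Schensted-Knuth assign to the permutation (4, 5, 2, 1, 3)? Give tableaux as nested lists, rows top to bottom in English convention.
P = [[1, 3], [2, 5], [4]], Q = [[1, 2], [3, 5], [4]]

Insert each entry of the permutation into P by Schensted row insertion, recording in Q the position of each new cell.

After inserting 4: P = [[4]].
After inserting 5: P = [[4, 5]].
After inserting 2: P = [[2, 5], [4]].
After inserting 1: P = [[1, 5], [2], [4]].
After inserting 3: P = [[1, 3], [2, 5], [4]].

So P = [[1, 3], [2, 5], [4]], Q = [[1, 2], [3, 5], [4]].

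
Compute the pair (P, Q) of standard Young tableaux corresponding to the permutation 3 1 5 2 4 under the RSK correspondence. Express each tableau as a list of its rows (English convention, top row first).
Insert each entry of the permutation into P by Schensted row insertion, recording in Q the position of each new cell.

Insert 3: appended to row 1. P = [[3]].
Insert 1: 1 bumps 3 from row 1; 3 starts row 2. P = [[1], [3]].
Insert 5: appended to row 1. P = [[1, 5], [3]].
Insert 2: 2 bumps 5 from row 1; 5 appends to row 2. P = [[1, 2], [3, 5]].
Insert 4: appended to row 1. P = [[1, 2, 4], [3, 5]].

So P = [[1, 2, 4], [3, 5]], Q = [[1, 3, 5], [2, 4]].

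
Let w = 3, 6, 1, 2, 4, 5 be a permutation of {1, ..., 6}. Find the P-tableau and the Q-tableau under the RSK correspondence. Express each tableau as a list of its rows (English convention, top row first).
P = [[1, 2, 4, 5], [3, 6]], Q = [[1, 2, 5, 6], [3, 4]]

Insert each entry of the permutation into P by Schensted row insertion, recording in Q the position of each new cell.

After inserting 3: P = [[3]].
After inserting 6: P = [[3, 6]].
After inserting 1: P = [[1, 6], [3]].
After inserting 2: P = [[1, 2], [3, 6]].
After inserting 4: P = [[1, 2, 4], [3, 6]].
After inserting 5: P = [[1, 2, 4, 5], [3, 6]].

So P = [[1, 2, 4, 5], [3, 6]], Q = [[1, 2, 5, 6], [3, 4]].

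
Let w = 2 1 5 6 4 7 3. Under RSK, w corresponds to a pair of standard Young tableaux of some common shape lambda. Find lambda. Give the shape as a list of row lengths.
[4, 2, 1]

Row-insert each entry into an empty tableau.

After inserting 2: P = [[2]].
After inserting 1: P = [[1], [2]].
After inserting 5: P = [[1, 5], [2]].
After inserting 6: P = [[1, 5, 6], [2]].
After inserting 4: P = [[1, 4, 6], [2, 5]].
After inserting 7: P = [[1, 4, 6, 7], [2, 5]].
After inserting 3: P = [[1, 3, 6, 7], [2, 4], [5]].

The final insertion tableau P = [[1, 3, 6, 7], [2, 4], [5]] has shape [4, 2, 1].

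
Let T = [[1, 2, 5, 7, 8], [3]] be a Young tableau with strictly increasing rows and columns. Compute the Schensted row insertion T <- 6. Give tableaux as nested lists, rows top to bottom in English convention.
[[1, 2, 5, 6, 8], [3, 7]]

In row 1, 6 replaces 7 (the leftmost entry greater than 6); 7 is bumped to row 2. 7 is appended to row 2. The new tableau is [[1, 2, 5, 6, 8], [3, 7]].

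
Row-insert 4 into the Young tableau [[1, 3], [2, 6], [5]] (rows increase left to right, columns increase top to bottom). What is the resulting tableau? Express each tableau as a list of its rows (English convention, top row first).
4 is larger than every entry of row 1, so it is appended to row 1. The new tableau is [[1, 3, 4], [2, 6], [5]].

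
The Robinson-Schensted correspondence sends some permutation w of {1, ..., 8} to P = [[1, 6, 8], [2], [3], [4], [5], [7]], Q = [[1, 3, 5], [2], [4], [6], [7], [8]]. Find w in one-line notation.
7 5 6 4 8 3 2 1

Reverse the RSK construction: for i from n down to 1, find the cell of Q containing i, remove the entry at that cell from P, and reverse-bump it up through P; the value ejected from row 1 is w(i).

Step i=8: Q has 8 at row 6, column 1; remove 7 from row 6 of P and reverse-bump: 7 enters row 5 and ejects 5; 5 enters row 4 and ejects 4; 4 enters row 3 and ejects 3; 3 enters row 2 and ejects 2; 2 enters row 1 and ejects 1. So w(8) = 1. P is now [[2, 6, 8], [3], [4], [5], [7]].
Step i=7: Q has 7 at row 5, column 1; remove 7 from row 5 of P and reverse-bump: 7 enters row 4 and ejects 5; 5 enters row 3 and ejects 4; 4 enters row 2 and ejects 3; 3 enters row 1 and ejects 2. So w(7) = 2. P is now [[3, 6, 8], [4], [5], [7]].
Step i=6: Q has 6 at row 4, column 1; remove 7 from row 4 of P and reverse-bump: 7 enters row 3 and ejects 5; 5 enters row 2 and ejects 4; 4 enters row 1 and ejects 3. So w(6) = 3. P is now [[4, 6, 8], [5], [7]].
Step i=5: Q has 5 at row 1, column 3; remove that cell from P, ejecting 8. So w(5) = 8. P is now [[4, 6], [5], [7]].
Step i=4: Q has 4 at row 3, column 1; remove 7 from row 3 of P and reverse-bump: 7 enters row 2 and ejects 5; 5 enters row 1 and ejects 4. So w(4) = 4. P is now [[5, 6], [7]].
Step i=3: Q has 3 at row 1, column 2; remove that cell from P, ejecting 6. So w(3) = 6. P is now [[5], [7]].
Step i=2: Q has 2 at row 2, column 1; remove 7 from row 2 of P and reverse-bump: 7 enters row 1 and ejects 5. So w(2) = 5. P is now [[7]].
Step i=1: Q has 1 at row 1, column 1; remove that cell from P, ejecting 7. So w(1) = 7. P is now [].

So w = 7 5 6 4 8 3 2 1.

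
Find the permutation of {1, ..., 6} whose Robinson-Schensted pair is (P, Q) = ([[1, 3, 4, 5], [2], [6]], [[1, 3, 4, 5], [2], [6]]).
6 2 3 4 5 1

Reverse the RSK construction: for i from n down to 1, find the cell of Q containing i, remove the entry at that cell from P, and reverse-bump it up through P; the value ejected from row 1 is w(i).

Step i=6: Q has 6 at row 3, column 1; remove 6 from row 3 of P and reverse-bump: 6 enters row 2 and ejects 2; 2 enters row 1 and ejects 1. So w(6) = 1. P is now [[2, 3, 4, 5], [6]].
Step i=5: Q has 5 at row 1, column 4; remove that cell from P, ejecting 5. So w(5) = 5. P is now [[2, 3, 4], [6]].
Step i=4: Q has 4 at row 1, column 3; remove that cell from P, ejecting 4. So w(4) = 4. P is now [[2, 3], [6]].
Step i=3: Q has 3 at row 1, column 2; remove that cell from P, ejecting 3. So w(3) = 3. P is now [[2], [6]].
Step i=2: Q has 2 at row 2, column 1; remove 6 from row 2 of P and reverse-bump: 6 enters row 1 and ejects 2. So w(2) = 2. P is now [[6]].
Step i=1: Q has 1 at row 1, column 1; remove that cell from P, ejecting 6. So w(1) = 6. P is now [].

So w = 6 2 3 4 5 1.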